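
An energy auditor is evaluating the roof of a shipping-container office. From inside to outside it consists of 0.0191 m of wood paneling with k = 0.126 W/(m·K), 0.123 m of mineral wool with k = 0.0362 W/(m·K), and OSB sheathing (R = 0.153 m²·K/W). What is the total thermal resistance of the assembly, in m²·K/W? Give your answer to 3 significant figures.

0.0191/0.126 = 0.1516
0.123/0.0362 = 3.398
R_total = 0.1516 + 3.398 + 0.153 = 3.702 m²·K/W

3.70 m²·K/W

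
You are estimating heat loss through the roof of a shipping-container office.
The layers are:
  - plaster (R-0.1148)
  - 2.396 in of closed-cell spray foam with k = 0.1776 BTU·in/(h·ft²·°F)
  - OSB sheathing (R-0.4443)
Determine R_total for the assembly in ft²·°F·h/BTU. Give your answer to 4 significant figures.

2.396/0.1776 = 13.491
R_total = 0.1148 + 13.491 + 0.4443 = 14.05 ft²·°F·h/BTU

14.05 ft²·°F·h/BTU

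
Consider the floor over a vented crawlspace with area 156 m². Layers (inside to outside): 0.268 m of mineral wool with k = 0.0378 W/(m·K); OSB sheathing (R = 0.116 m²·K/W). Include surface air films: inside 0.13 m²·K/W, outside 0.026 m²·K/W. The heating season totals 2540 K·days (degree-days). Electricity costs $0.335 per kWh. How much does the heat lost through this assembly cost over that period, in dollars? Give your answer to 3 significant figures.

433 dollars

0.268/0.0378 = 7.09
R_total = 0.13 + 7.09 + 0.116 + 0.026 = 7.362 m²·K/W
E = A × HDD × 24 / R / 1000 = 156 × 2540 × 24 / 7.362 / 1000 = 1292 kWh
Cost = 1292 × 0.335 = $432.7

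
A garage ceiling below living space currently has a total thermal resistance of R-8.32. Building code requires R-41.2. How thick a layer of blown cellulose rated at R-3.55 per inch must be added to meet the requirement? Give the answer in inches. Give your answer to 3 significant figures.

ΔR = 41.2 − 8.32 = 32.88 ft²·°F·h/BTU
L = ΔR / (R/in) = 32.88/3.55 = 9.262 in

9.26 in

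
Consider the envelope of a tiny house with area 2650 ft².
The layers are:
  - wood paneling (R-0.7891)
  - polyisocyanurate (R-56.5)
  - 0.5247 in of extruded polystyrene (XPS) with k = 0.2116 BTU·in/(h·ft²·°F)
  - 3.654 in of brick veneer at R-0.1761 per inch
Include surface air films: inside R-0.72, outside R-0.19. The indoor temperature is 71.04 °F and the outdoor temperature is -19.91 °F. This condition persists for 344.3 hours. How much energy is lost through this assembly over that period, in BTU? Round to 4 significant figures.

0.5247/0.2116 = 2.4797
3.654 × 0.1761 = 0.64347
R_total = 0.72 + 0.7891 + 56.5 + 2.4797 + 0.64347 + 0.19 = 61.322 ft²·°F·h/BTU
Q = 2650 × (71.04 − (-19.91)) / 61.322 = 3930.3 BTU/h
E = 3930.3 × 344.3 = 1353200 BTU

1353000 BTU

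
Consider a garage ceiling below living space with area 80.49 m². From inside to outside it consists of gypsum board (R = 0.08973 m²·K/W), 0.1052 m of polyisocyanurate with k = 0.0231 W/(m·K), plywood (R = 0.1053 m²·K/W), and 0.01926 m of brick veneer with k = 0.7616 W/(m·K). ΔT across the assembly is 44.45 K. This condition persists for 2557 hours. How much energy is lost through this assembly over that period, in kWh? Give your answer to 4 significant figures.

1916 kWh

0.1052/0.0231 = 4.5541
0.01926/0.7616 = 0.025289
R_total = 0.08973 + 4.5541 + 0.1053 + 0.025289 = 4.7744 m²·K/W
Q = 80.49 × 44.45 / 4.7744 = 749.36 W
E = 749.36 W × 2557 h / 1000 = 1916.1 kWh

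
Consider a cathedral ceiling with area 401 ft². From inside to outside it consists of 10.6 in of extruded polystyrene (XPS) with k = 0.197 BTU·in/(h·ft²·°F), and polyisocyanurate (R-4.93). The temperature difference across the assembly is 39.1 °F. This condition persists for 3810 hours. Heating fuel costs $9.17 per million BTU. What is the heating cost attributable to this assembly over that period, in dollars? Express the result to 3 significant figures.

9.33 dollars

10.6/0.197 = 53.81
R_total = 53.81 + 4.93 = 58.74 ft²·°F·h/BTU
Q = 401 × 39.1 / 58.74 = 266.9 BTU/h
E = 266.9 × 3810 = 1017000 BTU
Cost = 1017000/10⁶ × 9.17 = $9.326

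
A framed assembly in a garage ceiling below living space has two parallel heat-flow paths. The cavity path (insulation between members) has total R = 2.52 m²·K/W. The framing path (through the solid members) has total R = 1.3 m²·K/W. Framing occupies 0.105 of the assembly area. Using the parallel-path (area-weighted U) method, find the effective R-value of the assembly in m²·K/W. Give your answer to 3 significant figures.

U_eff = 0.895/2.52 + 0.105/1.3 = 0.3552 + 0.08077 = 0.4359
R_eff = 1/U_eff = 2.294 m²·K/W

2.29 m²·K/W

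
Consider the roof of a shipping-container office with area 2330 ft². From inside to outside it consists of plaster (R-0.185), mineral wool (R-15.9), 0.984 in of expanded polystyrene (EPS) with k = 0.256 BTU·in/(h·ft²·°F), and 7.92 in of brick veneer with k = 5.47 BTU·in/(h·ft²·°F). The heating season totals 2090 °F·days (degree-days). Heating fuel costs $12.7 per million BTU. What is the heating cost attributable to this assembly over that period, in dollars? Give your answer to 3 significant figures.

0.984/0.256 = 3.844
7.92/5.47 = 1.448
R_total = 0.185 + 15.9 + 3.844 + 1.448 = 21.38 ft²·°F·h/BTU
E = A × HDD × 24 / R = 2330 × 2090 × 24 / 21.38 = 5467000 BTU
Cost = 5467000/10⁶ × 12.7 = $69.43

69.4 dollars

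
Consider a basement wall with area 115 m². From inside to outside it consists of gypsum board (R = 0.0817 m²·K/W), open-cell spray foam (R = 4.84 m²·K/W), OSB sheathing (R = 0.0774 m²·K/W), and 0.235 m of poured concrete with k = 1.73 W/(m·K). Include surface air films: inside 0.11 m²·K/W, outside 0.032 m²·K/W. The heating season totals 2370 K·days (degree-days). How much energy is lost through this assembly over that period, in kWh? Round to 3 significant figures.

0.235/1.73 = 0.1358
R_total = 0.11 + 0.0817 + 4.84 + 0.0774 + 0.1358 + 0.032 = 5.277 m²·K/W
E = A × HDD × 24 / R / 1000 = 115 × 2370 × 24 / 5.277 / 1000 = 1240 kWh

1240 kWh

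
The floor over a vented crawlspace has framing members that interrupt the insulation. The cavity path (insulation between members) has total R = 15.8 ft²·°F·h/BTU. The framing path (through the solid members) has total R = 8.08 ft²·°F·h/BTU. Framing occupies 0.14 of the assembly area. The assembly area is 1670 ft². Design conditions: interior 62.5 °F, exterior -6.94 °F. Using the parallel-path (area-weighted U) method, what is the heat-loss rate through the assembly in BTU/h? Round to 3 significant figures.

8320 BTU/h

U_eff = 0.86/15.8 + 0.14/8.08 = 0.05443 + 0.01733 = 0.07176
R_eff = 1/U_eff = 13.94 ft²·°F·h/BTU
Q = 1670 × (62.5 − (-6.94)) / 13.94 = 8321 BTU/h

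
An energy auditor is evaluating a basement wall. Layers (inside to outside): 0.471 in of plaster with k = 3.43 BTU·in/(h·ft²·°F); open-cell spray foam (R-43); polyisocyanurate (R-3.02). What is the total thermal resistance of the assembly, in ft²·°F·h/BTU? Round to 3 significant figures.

46.2 ft²·°F·h/BTU

0.471/3.43 = 0.1373
R_total = 0.1373 + 43 + 3.02 = 46.16 ft²·°F·h/BTU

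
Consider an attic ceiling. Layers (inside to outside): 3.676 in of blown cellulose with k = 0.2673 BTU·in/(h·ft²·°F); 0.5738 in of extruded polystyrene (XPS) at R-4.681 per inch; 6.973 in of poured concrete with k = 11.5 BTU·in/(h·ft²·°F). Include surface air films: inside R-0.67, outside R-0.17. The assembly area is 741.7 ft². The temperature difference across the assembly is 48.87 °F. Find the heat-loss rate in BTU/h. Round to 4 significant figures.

2027 BTU/h

3.676/0.2673 = 13.752
0.5738 × 4.681 = 2.686
6.973/11.5 = 0.60635
R_total = 0.67 + 13.752 + 2.686 + 0.60635 + 0.17 = 17.885 ft²·°F·h/BTU
Q = A·ΔT/R = 741.7 × 48.87 / 17.885 = 2026.7 BTU/h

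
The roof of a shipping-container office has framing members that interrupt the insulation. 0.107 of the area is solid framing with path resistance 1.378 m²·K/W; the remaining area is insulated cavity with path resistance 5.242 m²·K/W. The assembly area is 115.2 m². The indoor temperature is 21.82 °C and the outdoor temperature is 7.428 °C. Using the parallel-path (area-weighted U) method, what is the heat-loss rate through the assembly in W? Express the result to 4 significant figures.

U_eff = 0.893/5.242 + 0.107/1.378 = 0.17035 + 0.077649 = 0.248
R_eff = 1/U_eff = 4.0322 m²·K/W
Q = 115.2 × (21.82 − 7.428) / 4.0322 = 411.18 W

411.2 W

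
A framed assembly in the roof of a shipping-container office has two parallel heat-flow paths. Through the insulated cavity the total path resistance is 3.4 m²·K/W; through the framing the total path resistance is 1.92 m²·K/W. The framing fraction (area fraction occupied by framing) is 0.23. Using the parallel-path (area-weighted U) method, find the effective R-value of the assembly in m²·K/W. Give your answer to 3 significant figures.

2.89 m²·K/W

U_eff = 0.77/3.4 + 0.23/1.92 = 0.2265 + 0.1198 = 0.3463
R_eff = 1/U_eff = 2.888 m²·K/W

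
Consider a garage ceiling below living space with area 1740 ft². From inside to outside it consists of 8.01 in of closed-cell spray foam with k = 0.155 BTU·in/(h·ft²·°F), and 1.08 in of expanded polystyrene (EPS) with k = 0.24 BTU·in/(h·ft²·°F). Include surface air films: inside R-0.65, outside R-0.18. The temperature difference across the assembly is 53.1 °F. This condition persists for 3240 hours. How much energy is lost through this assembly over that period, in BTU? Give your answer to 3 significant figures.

5250000 BTU

8.01/0.155 = 51.68
1.08/0.24 = 4.5
R_total = 0.65 + 51.68 + 4.5 + 0.18 = 57.01 ft²·°F·h/BTU
Q = 1740 × 53.1 / 57.01 = 1621 BTU/h
E = 1621 × 3240 = 5251000 BTU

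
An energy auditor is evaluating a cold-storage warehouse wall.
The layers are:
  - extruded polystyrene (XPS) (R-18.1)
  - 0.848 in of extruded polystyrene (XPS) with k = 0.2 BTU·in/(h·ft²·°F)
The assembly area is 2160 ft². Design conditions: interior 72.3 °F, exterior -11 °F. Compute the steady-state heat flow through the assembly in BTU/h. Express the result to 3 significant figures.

8050 BTU/h

0.848/0.2 = 4.24
R_total = 18.1 + 4.24 = 22.34 ft²·°F·h/BTU
Q = A·ΔT/R = 2160 × (72.3 − (-11)) / 22.34 = 8054 BTU/h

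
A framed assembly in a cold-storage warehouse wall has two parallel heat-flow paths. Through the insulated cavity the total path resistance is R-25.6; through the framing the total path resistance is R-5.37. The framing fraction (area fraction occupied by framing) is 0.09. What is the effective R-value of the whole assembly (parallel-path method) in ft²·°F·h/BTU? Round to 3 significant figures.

19.1 ft²·°F·h/BTU

U_eff = 0.91/25.6 + 0.09/5.37 = 0.03555 + 0.01676 = 0.05231
R_eff = 1/U_eff = 19.12 ft²·°F·h/BTU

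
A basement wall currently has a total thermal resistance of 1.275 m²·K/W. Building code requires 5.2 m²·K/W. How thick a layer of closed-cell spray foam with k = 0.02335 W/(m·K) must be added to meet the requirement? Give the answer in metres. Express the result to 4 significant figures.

ΔR = 5.2 − 1.275 = 3.925 m²·K/W
L = ΔR × k = 3.925 × 0.02335 = 0.091649 m

0.09165 m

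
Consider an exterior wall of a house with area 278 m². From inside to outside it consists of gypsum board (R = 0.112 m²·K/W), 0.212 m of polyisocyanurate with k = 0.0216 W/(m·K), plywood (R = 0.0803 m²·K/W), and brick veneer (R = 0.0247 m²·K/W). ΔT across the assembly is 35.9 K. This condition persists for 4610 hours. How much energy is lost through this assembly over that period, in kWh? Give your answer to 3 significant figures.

0.212/0.0216 = 9.815
R_total = 0.112 + 9.815 + 0.0803 + 0.0247 = 10.03 m²·K/W
Q = 278 × 35.9 / 10.03 = 994.9 W
E = 994.9 W × 4610 h / 1000 = 4586 kWh

4590 kWh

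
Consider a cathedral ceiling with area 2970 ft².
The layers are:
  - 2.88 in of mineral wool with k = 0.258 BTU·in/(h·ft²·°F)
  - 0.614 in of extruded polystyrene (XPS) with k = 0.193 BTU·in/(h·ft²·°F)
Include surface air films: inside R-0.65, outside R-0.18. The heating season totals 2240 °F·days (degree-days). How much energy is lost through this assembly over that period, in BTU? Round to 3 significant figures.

10500000 BTU

2.88/0.258 = 11.16
0.614/0.193 = 3.181
R_total = 0.65 + 11.16 + 3.181 + 0.18 = 15.17 ft²·°F·h/BTU
E = A × HDD × 24 / R = 2970 × 2240 × 24 / 15.17 = 10520000 BTU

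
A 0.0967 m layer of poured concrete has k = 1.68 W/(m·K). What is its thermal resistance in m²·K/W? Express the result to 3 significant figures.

0.0576 m²·K/W

R = L/k = 0.0967/1.68 = 0.05756 m²·K/W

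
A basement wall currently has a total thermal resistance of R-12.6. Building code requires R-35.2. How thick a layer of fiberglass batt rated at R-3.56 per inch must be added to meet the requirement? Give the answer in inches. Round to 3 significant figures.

ΔR = 35.2 − 12.6 = 22.6 ft²·°F·h/BTU
L = ΔR / (R/in) = 22.6/3.56 = 6.348 in

6.35 in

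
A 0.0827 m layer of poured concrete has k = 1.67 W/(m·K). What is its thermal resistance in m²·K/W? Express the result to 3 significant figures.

R = L/k = 0.0827/1.67 = 0.04952 m²·K/W

0.0495 m²·K/W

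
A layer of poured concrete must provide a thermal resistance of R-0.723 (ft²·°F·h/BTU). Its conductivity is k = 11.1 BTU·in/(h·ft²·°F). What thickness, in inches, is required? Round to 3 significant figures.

8.03 in

L = R × k = 0.723 × 11.1 = 8.025 in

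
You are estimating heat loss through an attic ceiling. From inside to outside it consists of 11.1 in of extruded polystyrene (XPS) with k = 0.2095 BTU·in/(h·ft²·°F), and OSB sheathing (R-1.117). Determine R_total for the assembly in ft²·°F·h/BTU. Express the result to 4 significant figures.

11.1/0.2095 = 52.983
R_total = 52.983 + 1.117 = 54.1 ft²·°F·h/BTU

54.10 ft²·°F·h/BTU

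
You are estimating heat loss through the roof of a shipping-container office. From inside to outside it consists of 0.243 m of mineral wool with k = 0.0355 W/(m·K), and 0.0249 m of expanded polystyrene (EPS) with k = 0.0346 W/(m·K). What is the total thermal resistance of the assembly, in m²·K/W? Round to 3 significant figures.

7.56 m²·K/W

0.243/0.0355 = 6.845
0.0249/0.0346 = 0.7197
R_total = 6.845 + 0.7197 = 7.565 m²·K/W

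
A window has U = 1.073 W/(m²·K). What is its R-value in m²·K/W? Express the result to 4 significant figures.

R = 1/U = 1/1.073 = 0.93197

0.9320 m²·K/W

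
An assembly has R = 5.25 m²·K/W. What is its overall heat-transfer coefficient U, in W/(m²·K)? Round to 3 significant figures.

0.190 W/(m²·K)

U = 1/R = 1/5.25 = 0.1905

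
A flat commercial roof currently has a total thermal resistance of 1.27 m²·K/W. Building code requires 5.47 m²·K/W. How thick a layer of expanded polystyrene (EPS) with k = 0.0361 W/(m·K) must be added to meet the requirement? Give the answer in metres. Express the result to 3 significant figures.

0.152 m

ΔR = 5.47 − 1.27 = 4.2 m²·K/W
L = ΔR × k = 4.2 × 0.0361 = 0.1516 m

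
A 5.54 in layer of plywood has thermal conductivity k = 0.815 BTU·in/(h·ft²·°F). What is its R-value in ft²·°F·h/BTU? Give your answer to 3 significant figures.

6.80 ft²·°F·h/BTU

R = L/k = 5.54/0.815 = 6.798 ft²·°F·h/BTU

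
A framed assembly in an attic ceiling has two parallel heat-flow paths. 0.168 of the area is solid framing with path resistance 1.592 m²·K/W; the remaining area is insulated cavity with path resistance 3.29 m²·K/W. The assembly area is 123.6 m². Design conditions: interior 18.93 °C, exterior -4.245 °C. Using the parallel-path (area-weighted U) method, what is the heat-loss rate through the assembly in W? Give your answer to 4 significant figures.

1027 W

U_eff = 0.832/3.29 + 0.168/1.592 = 0.25289 + 0.10553 = 0.35842
R_eff = 1/U_eff = 2.7901 m²·K/W
Q = 123.6 × (18.93 − (-4.245)) / 2.7901 = 1026.7 W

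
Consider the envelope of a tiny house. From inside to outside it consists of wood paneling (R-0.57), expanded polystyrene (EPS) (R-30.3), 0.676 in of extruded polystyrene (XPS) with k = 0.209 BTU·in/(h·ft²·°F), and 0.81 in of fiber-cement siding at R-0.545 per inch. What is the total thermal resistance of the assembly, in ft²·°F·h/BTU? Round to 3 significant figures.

0.676/0.209 = 3.234
0.81 × 0.545 = 0.4415
R_total = 0.57 + 30.3 + 3.234 + 0.4415 = 34.55 ft²·°F·h/BTU

34.5 ft²·°F·h/BTU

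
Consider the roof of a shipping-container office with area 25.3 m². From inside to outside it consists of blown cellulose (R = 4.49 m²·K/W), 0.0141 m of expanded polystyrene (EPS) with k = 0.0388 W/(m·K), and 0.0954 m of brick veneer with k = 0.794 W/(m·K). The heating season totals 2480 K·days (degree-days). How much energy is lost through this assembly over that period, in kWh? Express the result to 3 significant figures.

303 kWh

0.0141/0.0388 = 0.3634
0.0954/0.794 = 0.1202
R_total = 4.49 + 0.3634 + 0.1202 = 4.974 m²·K/W
E = A × HDD × 24 / R / 1000 = 25.3 × 2480 × 24 / 4.974 / 1000 = 302.8 kWh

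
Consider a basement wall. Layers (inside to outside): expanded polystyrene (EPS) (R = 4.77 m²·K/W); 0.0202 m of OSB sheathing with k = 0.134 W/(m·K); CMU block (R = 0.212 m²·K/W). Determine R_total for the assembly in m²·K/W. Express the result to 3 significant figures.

5.13 m²·K/W

0.0202/0.134 = 0.1507
R_total = 4.77 + 0.1507 + 0.212 = 5.133 m²·K/W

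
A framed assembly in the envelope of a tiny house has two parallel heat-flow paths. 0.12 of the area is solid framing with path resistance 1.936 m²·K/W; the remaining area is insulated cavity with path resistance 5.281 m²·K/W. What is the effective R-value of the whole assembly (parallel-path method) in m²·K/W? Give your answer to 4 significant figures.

U_eff = 0.88/5.281 + 0.12/1.936 = 0.16664 + 0.061983 = 0.22862
R_eff = 1/U_eff = 4.3741 m²·K/W

4.374 m²·K/W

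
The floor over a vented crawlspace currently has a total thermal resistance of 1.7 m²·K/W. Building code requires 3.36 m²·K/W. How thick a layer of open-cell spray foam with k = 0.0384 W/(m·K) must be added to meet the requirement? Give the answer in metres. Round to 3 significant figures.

0.0637 m

ΔR = 3.36 − 1.7 = 1.66 m²·K/W
L = ΔR × k = 1.66 × 0.0384 = 0.06374 m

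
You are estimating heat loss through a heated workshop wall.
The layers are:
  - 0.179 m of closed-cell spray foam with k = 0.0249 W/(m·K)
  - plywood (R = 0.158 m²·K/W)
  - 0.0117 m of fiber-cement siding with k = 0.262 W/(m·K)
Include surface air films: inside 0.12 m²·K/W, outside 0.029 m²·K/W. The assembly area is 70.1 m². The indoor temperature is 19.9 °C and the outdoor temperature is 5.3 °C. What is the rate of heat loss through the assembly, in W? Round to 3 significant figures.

0.179/0.0249 = 7.189
0.0117/0.262 = 0.04466
R_total = 0.12 + 7.189 + 0.158 + 0.04466 + 0.029 = 7.54 m²·K/W
Q = A·ΔT/R = 70.1 × (19.9 − 5.3) / 7.54 = 135.7 W

136 W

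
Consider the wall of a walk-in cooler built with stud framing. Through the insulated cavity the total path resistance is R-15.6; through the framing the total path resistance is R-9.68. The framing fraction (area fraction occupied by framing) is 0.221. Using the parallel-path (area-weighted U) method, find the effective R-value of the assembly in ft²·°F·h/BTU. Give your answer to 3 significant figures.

U_eff = 0.779/15.6 + 0.221/9.68 = 0.04994 + 0.02283 = 0.07277
R_eff = 1/U_eff = 13.74 ft²·°F·h/BTU

13.7 ft²·°F·h/BTU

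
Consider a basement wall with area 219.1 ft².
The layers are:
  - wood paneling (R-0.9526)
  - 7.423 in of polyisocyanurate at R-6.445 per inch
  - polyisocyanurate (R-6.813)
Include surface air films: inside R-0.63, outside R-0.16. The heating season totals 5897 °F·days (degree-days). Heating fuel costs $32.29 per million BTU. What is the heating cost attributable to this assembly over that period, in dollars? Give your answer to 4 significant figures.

7.423 × 6.445 = 47.841
R_total = 0.63 + 0.9526 + 47.841 + 6.813 + 0.16 = 56.397 ft²·°F·h/BTU
E = A × HDD × 24 / R = 219.1 × 5897 × 24 / 56.397 = 549830 BTU
Cost = 549830/10⁶ × 32.29 = $17.754

17.75 dollars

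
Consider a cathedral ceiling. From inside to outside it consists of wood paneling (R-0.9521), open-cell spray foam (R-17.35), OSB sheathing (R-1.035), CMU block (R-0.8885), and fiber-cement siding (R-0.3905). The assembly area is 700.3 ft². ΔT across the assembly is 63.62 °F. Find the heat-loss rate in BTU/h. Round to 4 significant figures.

2161 BTU/h

R_total = 0.9521 + 17.35 + 1.035 + 0.8885 + 0.3905 = 20.616 ft²·°F·h/BTU
Q = A·ΔT/R = 700.3 × 63.62 / 20.616 = 2161.1 BTU/h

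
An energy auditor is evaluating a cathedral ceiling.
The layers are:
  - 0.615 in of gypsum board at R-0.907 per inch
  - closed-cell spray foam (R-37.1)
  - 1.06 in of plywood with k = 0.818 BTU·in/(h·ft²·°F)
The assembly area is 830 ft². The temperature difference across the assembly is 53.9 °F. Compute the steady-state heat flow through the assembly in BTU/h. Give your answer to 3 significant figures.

1150 BTU/h

0.615 × 0.907 = 0.5578
1.06/0.818 = 1.296
R_total = 0.5578 + 37.1 + 1.296 = 38.95 ft²·°F·h/BTU
Q = A·ΔT/R = 830 × 53.9 / 38.95 = 1148 BTU/h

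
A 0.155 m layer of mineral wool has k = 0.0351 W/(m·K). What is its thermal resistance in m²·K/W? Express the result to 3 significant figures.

4.42 m²·K/W

R = L/k = 0.155/0.0351 = 4.416 m²·K/W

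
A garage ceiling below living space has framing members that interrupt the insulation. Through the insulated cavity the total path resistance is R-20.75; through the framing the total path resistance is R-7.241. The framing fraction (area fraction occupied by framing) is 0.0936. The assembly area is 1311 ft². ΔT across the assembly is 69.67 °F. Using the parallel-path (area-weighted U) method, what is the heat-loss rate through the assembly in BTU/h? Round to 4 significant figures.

5170 BTU/h

U_eff = 0.9064/20.75 + 0.0936/7.241 = 0.043682 + 0.012926 = 0.056608
R_eff = 1/U_eff = 17.665 ft²·°F·h/BTU
Q = 1311 × 69.67 / 17.665 = 5170.5 BTU/h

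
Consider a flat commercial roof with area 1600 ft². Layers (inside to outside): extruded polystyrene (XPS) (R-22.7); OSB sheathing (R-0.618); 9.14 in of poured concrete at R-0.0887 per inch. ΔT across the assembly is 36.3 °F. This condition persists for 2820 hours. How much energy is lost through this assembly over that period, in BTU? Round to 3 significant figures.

6790000 BTU

9.14 × 0.0887 = 0.8107
R_total = 22.7 + 0.618 + 0.8107 = 24.13 ft²·°F·h/BTU
Q = 1600 × 36.3 / 24.13 = 2407 BTU/h
E = 2407 × 2820 = 6788000 BTU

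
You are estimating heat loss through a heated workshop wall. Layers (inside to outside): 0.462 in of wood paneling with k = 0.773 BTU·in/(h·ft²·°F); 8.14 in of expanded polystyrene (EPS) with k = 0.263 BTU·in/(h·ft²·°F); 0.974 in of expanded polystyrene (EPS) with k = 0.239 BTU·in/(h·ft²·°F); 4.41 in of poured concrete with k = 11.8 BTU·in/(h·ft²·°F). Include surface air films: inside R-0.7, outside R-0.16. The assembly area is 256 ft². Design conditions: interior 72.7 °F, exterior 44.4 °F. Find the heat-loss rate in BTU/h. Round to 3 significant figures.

0.462/0.773 = 0.5977
8.14/0.263 = 30.95
0.974/0.239 = 4.075
4.41/11.8 = 0.3737
R_total = 0.7 + 0.5977 + 30.95 + 4.075 + 0.3737 + 0.16 = 36.86 ft²·°F·h/BTU
Q = A·ΔT/R = 256 × (72.7 − 44.4) / 36.86 = 196.6 BTU/h

197 BTU/h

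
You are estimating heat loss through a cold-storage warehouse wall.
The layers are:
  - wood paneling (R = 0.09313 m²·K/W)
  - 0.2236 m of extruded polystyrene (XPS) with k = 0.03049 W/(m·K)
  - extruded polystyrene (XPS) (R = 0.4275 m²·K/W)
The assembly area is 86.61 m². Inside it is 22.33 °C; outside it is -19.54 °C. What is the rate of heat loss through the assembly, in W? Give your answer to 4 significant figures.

461.7 W

0.2236/0.03049 = 7.3336
R_total = 0.09313 + 7.3336 + 0.4275 = 7.8542 m²·K/W
Q = A·ΔT/R = 86.61 × (22.33 − (-19.54)) / 7.8542 = 461.71 W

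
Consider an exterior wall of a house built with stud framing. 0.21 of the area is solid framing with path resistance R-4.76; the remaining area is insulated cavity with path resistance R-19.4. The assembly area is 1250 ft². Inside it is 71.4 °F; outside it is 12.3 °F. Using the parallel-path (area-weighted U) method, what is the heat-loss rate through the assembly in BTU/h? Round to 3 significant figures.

6270 BTU/h

U_eff = 0.79/19.4 + 0.21/4.76 = 0.04072 + 0.04412 = 0.08484
R_eff = 1/U_eff = 11.79 ft²·°F·h/BTU
Q = 1250 × (71.4 − 12.3) / 11.79 = 6268 BTU/h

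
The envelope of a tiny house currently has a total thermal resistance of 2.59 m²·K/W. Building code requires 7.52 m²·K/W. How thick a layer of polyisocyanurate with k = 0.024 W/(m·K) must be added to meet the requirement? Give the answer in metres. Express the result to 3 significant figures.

ΔR = 7.52 − 2.59 = 4.93 m²·K/W
L = ΔR × k = 4.93 × 0.024 = 0.1183 m

0.118 m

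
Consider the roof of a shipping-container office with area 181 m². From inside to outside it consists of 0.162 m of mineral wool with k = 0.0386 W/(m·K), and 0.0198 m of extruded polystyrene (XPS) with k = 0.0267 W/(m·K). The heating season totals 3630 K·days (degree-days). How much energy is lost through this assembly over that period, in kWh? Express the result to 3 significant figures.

0.162/0.0386 = 4.197
0.0198/0.0267 = 0.7416
R_total = 4.197 + 0.7416 = 4.938 m²·K/W
E = A × HDD × 24 / R / 1000 = 181 × 3630 × 24 / 4.938 / 1000 = 3193 kWh

3190 kWh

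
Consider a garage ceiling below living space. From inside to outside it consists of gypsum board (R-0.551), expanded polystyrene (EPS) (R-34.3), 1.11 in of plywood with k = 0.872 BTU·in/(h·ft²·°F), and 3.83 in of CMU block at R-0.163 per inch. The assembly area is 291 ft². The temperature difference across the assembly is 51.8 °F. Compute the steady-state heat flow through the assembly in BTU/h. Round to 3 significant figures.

410 BTU/h

1.11/0.872 = 1.273
3.83 × 0.163 = 0.6243
R_total = 0.551 + 34.3 + 1.273 + 0.6243 = 36.75 ft²·°F·h/BTU
Q = A·ΔT/R = 291 × 51.8 / 36.75 = 410.2 BTU/h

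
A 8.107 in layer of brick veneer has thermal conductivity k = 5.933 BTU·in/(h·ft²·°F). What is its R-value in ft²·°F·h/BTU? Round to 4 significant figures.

1.366 ft²·°F·h/BTU

R = L/k = 8.107/5.933 = 1.3664 ft²·°F·h/BTU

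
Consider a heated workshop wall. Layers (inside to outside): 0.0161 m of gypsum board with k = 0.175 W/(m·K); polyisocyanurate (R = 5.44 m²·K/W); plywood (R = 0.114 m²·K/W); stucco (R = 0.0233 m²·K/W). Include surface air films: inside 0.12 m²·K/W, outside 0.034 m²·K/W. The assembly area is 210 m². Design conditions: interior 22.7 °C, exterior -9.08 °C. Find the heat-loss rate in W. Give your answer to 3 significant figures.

0.0161/0.175 = 0.092
R_total = 0.12 + 0.092 + 5.44 + 0.114 + 0.0233 + 0.034 = 5.823 m²·K/W
Q = A·ΔT/R = 210 × (22.7 − (-9.08)) / 5.823 = 1146 W

1150 W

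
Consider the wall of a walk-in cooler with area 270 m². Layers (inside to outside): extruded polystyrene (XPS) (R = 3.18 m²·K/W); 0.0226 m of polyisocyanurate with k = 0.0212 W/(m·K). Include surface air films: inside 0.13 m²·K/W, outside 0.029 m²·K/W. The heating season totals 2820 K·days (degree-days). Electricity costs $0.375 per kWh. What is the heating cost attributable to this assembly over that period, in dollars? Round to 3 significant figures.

1560 dollars

0.0226/0.0212 = 1.066
R_total = 0.13 + 3.18 + 1.066 + 0.029 = 4.405 m²·K/W
E = A × HDD × 24 / R / 1000 = 270 × 2820 × 24 / 4.405 / 1000 = 4148 kWh
Cost = 4148 × 0.375 = $1556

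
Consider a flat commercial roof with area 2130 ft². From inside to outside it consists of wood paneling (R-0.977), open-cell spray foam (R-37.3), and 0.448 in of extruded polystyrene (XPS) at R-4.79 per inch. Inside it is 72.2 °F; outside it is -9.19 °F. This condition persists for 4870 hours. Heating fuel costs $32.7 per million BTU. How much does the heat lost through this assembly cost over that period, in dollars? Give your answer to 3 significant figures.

0.448 × 4.79 = 2.146
R_total = 0.977 + 37.3 + 2.146 = 40.42 ft²·°F·h/BTU
Q = 2130 × (72.2 − (-9.19)) / 40.42 = 4289 BTU/h
E = 4289 × 4870 = 20890000 BTU
Cost = 20890000/10⁶ × 32.7 = $683

683 dollars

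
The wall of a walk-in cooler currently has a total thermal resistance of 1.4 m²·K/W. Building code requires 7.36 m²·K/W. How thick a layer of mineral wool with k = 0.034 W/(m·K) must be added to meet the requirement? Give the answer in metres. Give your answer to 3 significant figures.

0.203 m

ΔR = 7.36 − 1.4 = 5.96 m²·K/W
L = ΔR × k = 5.96 × 0.034 = 0.2026 m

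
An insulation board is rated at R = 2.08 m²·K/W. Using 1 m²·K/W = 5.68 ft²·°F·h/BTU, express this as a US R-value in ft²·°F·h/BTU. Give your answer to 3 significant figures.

11.8 ft²·°F·h/BTU

R_US = 2.08 × 5.68 = 11.81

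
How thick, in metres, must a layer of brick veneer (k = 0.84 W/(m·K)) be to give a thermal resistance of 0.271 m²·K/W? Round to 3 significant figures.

L = R·k = 0.271 × 0.84 = 0.2276 m

0.228 m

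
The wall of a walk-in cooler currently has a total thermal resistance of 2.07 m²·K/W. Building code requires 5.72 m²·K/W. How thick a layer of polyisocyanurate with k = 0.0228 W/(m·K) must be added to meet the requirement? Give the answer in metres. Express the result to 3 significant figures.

ΔR = 5.72 − 2.07 = 3.65 m²·K/W
L = ΔR × k = 3.65 × 0.0228 = 0.08322 m

0.0832 m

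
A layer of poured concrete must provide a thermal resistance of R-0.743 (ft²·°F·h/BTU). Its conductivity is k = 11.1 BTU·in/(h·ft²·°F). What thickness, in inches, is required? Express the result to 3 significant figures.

L = R × k = 0.743 × 11.1 = 8.247 in

8.25 in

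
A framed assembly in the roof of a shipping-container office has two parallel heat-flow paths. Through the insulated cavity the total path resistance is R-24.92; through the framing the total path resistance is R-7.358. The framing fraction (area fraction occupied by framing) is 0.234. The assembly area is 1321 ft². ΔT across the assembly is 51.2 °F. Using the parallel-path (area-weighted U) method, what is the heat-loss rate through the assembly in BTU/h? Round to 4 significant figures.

4230 BTU/h

U_eff = 0.766/24.92 + 0.234/7.358 = 0.030738 + 0.031802 = 0.06254
R_eff = 1/U_eff = 15.99 ft²·°F·h/BTU
Q = 1321 × 51.2 / 15.99 = 4229.9 BTU/h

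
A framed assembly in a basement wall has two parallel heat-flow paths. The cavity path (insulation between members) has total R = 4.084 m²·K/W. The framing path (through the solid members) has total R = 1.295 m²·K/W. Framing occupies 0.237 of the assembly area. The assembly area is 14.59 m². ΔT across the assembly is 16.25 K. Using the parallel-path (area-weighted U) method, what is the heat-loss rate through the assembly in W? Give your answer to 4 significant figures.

U_eff = 0.763/4.084 + 0.237/1.295 = 0.18683 + 0.18301 = 0.36984
R_eff = 1/U_eff = 2.7039 m²·K/W
Q = 14.59 × 16.25 / 2.7039 = 87.684 W

87.68 W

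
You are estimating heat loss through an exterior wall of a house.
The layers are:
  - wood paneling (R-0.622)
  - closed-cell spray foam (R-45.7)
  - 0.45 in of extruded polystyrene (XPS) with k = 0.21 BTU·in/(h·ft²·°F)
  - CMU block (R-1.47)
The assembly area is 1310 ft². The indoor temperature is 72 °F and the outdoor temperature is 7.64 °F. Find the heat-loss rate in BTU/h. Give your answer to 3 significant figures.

0.45/0.21 = 2.143
R_total = 0.622 + 45.7 + 2.143 + 1.47 = 49.93 ft²·°F·h/BTU
Q = A·ΔT/R = 1310 × (72 − 7.64) / 49.93 = 1688 BTU/h

1690 BTU/h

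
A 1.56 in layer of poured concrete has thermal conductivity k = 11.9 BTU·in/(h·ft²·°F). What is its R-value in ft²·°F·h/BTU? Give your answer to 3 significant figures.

R = L/k = 1.56/11.9 = 0.1311 ft²·°F·h/BTU

0.131 ft²·°F·h/BTU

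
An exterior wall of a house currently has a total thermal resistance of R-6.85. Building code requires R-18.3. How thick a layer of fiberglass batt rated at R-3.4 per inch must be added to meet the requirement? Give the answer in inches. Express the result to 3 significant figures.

3.37 in

ΔR = 18.3 − 6.85 = 11.45 ft²·°F·h/BTU
L = ΔR / (R/in) = 11.45/3.4 = 3.368 in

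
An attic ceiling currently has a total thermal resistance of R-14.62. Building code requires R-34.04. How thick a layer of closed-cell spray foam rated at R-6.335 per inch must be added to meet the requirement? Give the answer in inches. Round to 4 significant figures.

3.066 in

ΔR = 34.04 − 14.62 = 19.42 ft²·°F·h/BTU
L = ΔR / (R/in) = 19.42/6.335 = 3.0655 in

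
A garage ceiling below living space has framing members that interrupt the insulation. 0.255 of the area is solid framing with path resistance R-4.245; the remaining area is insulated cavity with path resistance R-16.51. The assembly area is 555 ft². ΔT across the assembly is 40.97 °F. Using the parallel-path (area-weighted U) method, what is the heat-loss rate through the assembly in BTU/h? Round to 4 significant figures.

2392 BTU/h

U_eff = 0.745/16.51 + 0.255/4.245 = 0.045124 + 0.060071 = 0.10519
R_eff = 1/U_eff = 9.5062 ft²·°F·h/BTU
Q = 555 × 40.97 / 9.5062 = 2392 BTU/h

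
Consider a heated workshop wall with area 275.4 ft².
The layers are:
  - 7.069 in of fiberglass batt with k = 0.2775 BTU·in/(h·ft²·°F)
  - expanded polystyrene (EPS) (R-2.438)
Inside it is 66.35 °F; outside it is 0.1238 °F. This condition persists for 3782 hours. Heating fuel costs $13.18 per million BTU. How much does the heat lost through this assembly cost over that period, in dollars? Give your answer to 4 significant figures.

32.57 dollars

7.069/0.2775 = 25.474
R_total = 25.474 + 2.438 = 27.912 ft²·°F·h/BTU
Q = 275.4 × (66.35 − 0.1238) / 27.912 = 653.44 BTU/h
E = 653.44 × 3782 = 2471300 BTU
Cost = 2471300/10⁶ × 13.18 = $32.572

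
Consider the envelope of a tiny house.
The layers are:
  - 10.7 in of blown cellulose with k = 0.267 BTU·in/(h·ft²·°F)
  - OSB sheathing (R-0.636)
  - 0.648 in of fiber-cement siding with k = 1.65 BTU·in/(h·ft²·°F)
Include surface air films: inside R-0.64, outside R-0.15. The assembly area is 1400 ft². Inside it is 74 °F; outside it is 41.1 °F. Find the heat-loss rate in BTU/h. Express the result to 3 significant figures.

1100 BTU/h

10.7/0.267 = 40.07
0.648/1.65 = 0.3927
R_total = 0.64 + 40.07 + 0.636 + 0.3927 + 0.15 = 41.89 ft²·°F·h/BTU
Q = A·ΔT/R = 1400 × (74 − 41.1) / 41.89 = 1099 BTU/h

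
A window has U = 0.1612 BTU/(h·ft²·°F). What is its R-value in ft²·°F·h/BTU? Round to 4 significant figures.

R = 1/U = 1/0.1612 = 6.2035

6.203 ft²·°F·h/BTU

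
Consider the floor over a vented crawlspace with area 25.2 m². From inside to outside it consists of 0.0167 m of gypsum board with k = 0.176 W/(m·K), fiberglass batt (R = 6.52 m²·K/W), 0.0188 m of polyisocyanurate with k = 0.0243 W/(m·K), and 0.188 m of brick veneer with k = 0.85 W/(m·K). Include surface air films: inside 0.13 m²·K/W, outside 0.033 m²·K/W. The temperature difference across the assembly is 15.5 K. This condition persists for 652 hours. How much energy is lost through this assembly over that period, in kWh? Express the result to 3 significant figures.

32.8 kWh

0.0167/0.176 = 0.09489
0.0188/0.0243 = 0.7737
0.188/0.85 = 0.2212
R_total = 0.13 + 0.09489 + 6.52 + 0.7737 + 0.2212 + 0.033 = 7.773 m²·K/W
Q = 25.2 × 15.5 / 7.773 = 50.25 W
E = 50.25 W × 652 h / 1000 = 32.76 kWh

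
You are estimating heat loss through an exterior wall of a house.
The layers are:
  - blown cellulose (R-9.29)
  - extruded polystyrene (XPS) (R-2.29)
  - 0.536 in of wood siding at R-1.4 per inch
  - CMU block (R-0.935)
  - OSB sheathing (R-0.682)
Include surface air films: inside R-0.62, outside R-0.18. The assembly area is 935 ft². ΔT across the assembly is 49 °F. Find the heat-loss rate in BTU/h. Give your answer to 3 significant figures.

0.536 × 1.4 = 0.7504
R_total = 0.62 + 9.29 + 2.29 + 0.7504 + 0.935 + 0.682 + 0.18 = 14.75 ft²·°F·h/BTU
Q = A·ΔT/R = 935 × 49 / 14.75 = 3107 BTU/h

3110 BTU/h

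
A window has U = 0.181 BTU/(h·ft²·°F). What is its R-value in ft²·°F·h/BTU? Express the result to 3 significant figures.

5.52 ft²·°F·h/BTU

R = 1/U = 1/0.181 = 5.525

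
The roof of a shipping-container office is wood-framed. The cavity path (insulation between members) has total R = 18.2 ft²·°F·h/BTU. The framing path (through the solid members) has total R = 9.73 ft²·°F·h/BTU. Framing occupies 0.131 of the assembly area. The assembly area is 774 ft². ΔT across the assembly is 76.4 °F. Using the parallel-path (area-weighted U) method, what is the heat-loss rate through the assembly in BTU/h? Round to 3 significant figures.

3620 BTU/h

U_eff = 0.869/18.2 + 0.131/9.73 = 0.04775 + 0.01346 = 0.06121
R_eff = 1/U_eff = 16.34 ft²·°F·h/BTU
Q = 774 × 76.4 / 16.34 = 3620 BTU/h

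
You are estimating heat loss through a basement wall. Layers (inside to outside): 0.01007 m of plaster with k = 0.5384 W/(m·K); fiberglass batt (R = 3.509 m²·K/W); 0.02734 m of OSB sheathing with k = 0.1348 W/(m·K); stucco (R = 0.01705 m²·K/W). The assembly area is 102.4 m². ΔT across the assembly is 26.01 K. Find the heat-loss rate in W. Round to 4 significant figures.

0.01007/0.5384 = 0.018704
0.02734/0.1348 = 0.20282
R_total = 0.018704 + 3.509 + 0.20282 + 0.01705 = 3.7476 m²·K/W
Q = A·ΔT/R = 102.4 × 26.01 / 3.7476 = 710.71 W

710.7 W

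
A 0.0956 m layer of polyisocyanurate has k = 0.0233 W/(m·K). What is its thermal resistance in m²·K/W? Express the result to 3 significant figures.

R = L/k = 0.0956/0.0233 = 4.103 m²·K/W

4.10 m²·K/W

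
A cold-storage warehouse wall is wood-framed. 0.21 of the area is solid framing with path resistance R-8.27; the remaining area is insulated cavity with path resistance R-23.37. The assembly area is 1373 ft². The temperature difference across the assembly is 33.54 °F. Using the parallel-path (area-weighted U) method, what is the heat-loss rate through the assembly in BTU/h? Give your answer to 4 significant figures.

2726 BTU/h

U_eff = 0.79/23.37 + 0.21/8.27 = 0.033804 + 0.025393 = 0.059197
R_eff = 1/U_eff = 16.893 ft²·°F·h/BTU
Q = 1373 × 33.54 / 16.893 = 2726 BTU/h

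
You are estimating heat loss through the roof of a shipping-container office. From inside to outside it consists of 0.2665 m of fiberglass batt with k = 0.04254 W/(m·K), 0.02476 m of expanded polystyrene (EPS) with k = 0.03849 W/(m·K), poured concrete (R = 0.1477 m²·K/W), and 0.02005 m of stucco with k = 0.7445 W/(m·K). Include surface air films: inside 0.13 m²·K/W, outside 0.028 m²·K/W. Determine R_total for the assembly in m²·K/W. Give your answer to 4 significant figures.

7.241 m²·K/W

0.2665/0.04254 = 6.2647
0.02476/0.03849 = 0.64328
0.02005/0.7445 = 0.026931
R_total = 0.13 + 6.2647 + 0.64328 + 0.1477 + 0.026931 + 0.028 = 7.2406 m²·K/W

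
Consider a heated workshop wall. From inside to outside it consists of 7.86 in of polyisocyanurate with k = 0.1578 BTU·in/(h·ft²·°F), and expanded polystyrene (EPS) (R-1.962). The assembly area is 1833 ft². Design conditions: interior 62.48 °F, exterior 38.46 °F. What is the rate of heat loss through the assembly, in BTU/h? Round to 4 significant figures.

7.86/0.1578 = 49.81
R_total = 49.81 + 1.962 = 51.772 ft²·°F·h/BTU
Q = A·ΔT/R = 1833 × (62.48 − 38.46) / 51.772 = 850.44 BTU/h

850.4 BTU/h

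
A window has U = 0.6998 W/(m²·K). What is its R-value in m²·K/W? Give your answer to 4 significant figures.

R = 1/U = 1/0.6998 = 1.429

1.429 m²·K/W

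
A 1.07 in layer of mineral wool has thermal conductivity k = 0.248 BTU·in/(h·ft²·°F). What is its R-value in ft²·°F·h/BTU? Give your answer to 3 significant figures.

R = L/k = 1.07/0.248 = 4.315 ft²·°F·h/BTU

4.31 ft²·°F·h/BTU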